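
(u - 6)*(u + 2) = u^2 - 4*u - 12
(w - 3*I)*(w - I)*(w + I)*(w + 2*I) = w^4 - I*w^3 + 7*w^2 - I*w + 6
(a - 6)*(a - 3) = a^2 - 9*a + 18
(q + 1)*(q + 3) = q^2 + 4*q + 3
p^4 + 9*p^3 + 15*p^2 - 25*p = p*(p - 1)*(p + 5)^2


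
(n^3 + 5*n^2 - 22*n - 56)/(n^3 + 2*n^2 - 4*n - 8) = (n^2 + 3*n - 28)/(n^2 - 4)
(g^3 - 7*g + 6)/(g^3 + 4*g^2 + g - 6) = (g - 2)/(g + 2)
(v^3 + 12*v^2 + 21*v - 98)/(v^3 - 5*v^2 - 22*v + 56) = (v^2 + 14*v + 49)/(v^2 - 3*v - 28)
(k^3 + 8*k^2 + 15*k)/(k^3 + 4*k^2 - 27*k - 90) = k*(k + 5)/(k^2 + k - 30)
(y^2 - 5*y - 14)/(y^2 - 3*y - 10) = (y - 7)/(y - 5)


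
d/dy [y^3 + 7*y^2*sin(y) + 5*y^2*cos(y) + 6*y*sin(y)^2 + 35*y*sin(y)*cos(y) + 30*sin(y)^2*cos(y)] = -5*y^2*sin(y) + 7*y^2*cos(y) + 3*y^2 + 14*y*sin(y) + 6*y*sin(2*y) + 10*y*cos(y) + 35*y*cos(2*y) - 15*sin(y)/2 + 35*sin(2*y)/2 + 45*sin(3*y)/2 - 3*cos(2*y) + 3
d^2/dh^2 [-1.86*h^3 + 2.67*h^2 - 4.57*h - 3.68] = 5.34 - 11.16*h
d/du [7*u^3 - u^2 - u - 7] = 21*u^2 - 2*u - 1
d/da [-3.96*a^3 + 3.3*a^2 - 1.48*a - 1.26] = -11.88*a^2 + 6.6*a - 1.48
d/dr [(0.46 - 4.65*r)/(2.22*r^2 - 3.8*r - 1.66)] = (10.323*r^2 - 2.0424*r + 9.467)/(4.9284*r^4 - 16.872*r^3 + 7.0696*r^2 + 12.616*r + 2.7556)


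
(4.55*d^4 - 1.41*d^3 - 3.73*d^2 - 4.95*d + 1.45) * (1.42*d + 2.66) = 6.461*d^5 + 10.1008*d^4 - 9.0472*d^3 - 16.9508*d^2 - 11.108*d + 3.857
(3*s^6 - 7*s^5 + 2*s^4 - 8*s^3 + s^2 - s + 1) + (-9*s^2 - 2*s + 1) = 3*s^6 - 7*s^5 + 2*s^4 - 8*s^3 - 8*s^2 - 3*s + 2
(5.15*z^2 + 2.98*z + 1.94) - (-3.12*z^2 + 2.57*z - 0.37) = 8.27*z^2 + 0.41*z + 2.31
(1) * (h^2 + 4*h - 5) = h^2 + 4*h - 5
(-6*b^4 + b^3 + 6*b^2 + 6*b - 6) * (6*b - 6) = -36*b^5 + 42*b^4 + 30*b^3 - 72*b + 36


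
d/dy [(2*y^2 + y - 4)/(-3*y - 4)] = 2*(-3*y^2 - 8*y - 8)/(9*y^2 + 24*y + 16)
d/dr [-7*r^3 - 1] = -21*r^2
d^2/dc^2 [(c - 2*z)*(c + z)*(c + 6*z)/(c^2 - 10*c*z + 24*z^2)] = z^2*(236*c^3 - 2232*c^2*z + 5328*c*z^2 + 96*z^3)/(c^6 - 30*c^5*z + 372*c^4*z^2 - 2440*c^3*z^3 + 8928*c^2*z^4 - 17280*c*z^5 + 13824*z^6)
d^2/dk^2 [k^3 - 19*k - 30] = 6*k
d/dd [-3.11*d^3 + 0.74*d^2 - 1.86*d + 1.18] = -9.33*d^2 + 1.48*d - 1.86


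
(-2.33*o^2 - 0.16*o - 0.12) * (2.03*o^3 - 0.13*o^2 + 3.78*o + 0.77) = -4.7299*o^5 - 0.0219*o^4 - 9.0302*o^3 - 2.3833*o^2 - 0.5768*o - 0.0924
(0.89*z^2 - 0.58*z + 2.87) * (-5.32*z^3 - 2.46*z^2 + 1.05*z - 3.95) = -4.7348*z^5 + 0.8962*z^4 - 12.9071*z^3 - 11.1847*z^2 + 5.3045*z - 11.3365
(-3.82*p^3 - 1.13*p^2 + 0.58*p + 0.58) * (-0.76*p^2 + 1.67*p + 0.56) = 2.9032*p^5 - 5.5206*p^4 - 4.4671*p^3 - 0.105*p^2 + 1.2934*p + 0.3248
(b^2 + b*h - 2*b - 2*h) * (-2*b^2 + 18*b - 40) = -2*b^4 - 2*b^3*h + 22*b^3 + 22*b^2*h - 76*b^2 - 76*b*h + 80*b + 80*h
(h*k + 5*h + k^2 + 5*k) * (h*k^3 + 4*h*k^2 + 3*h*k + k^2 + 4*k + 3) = h^2*k^4 + 9*h^2*k^3 + 23*h^2*k^2 + 15*h^2*k + h*k^5 + 9*h*k^4 + 24*h*k^3 + 24*h*k^2 + 23*h*k + 15*h + k^4 + 9*k^3 + 23*k^2 + 15*k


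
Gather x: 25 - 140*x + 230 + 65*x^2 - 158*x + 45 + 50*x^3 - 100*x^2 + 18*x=50*x^3 - 35*x^2 - 280*x + 300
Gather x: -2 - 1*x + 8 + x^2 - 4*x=x^2 - 5*x + 6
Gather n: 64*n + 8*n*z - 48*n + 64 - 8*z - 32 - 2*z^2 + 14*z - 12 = n*(8*z + 16) - 2*z^2 + 6*z + 20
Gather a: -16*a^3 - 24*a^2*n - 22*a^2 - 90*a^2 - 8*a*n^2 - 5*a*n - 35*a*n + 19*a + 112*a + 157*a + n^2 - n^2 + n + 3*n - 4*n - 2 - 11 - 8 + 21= -16*a^3 + a^2*(-24*n - 112) + a*(-8*n^2 - 40*n + 288)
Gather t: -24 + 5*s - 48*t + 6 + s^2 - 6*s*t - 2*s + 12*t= s^2 + 3*s + t*(-6*s - 36) - 18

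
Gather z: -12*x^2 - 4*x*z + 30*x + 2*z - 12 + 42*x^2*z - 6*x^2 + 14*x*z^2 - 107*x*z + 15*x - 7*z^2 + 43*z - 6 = -18*x^2 + 45*x + z^2*(14*x - 7) + z*(42*x^2 - 111*x + 45) - 18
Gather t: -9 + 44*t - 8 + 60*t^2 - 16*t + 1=60*t^2 + 28*t - 16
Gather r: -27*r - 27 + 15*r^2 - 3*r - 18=15*r^2 - 30*r - 45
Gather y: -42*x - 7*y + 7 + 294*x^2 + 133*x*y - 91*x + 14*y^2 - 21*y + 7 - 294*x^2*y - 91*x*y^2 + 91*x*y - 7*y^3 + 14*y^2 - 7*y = 294*x^2 - 133*x - 7*y^3 + y^2*(28 - 91*x) + y*(-294*x^2 + 224*x - 35) + 14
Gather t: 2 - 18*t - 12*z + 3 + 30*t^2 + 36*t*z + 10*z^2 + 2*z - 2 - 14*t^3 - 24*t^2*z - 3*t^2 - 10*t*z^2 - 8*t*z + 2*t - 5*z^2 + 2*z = -14*t^3 + t^2*(27 - 24*z) + t*(-10*z^2 + 28*z - 16) + 5*z^2 - 8*z + 3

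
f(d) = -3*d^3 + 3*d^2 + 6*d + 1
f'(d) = -9*d^2 + 6*d + 6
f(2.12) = -1.38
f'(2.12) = -21.73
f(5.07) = -282.44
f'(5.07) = -194.92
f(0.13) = 1.82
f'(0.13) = 6.63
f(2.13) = -1.60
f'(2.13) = -22.05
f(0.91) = 6.68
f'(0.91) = 4.01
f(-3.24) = 115.09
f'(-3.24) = -107.92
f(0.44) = 3.97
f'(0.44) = 6.90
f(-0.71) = -0.67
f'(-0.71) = -2.80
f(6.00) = -503.00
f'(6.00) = -282.00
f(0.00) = 1.00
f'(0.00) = 6.00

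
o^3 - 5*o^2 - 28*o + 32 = (o - 8)*(o - 1)*(o + 4)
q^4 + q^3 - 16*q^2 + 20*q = q*(q - 2)^2*(q + 5)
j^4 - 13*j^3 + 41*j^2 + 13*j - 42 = (j - 7)*(j - 6)*(j - 1)*(j + 1)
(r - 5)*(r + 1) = r^2 - 4*r - 5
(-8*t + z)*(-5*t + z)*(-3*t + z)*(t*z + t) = -120*t^4*z - 120*t^4 + 79*t^3*z^2 + 79*t^3*z - 16*t^2*z^3 - 16*t^2*z^2 + t*z^4 + t*z^3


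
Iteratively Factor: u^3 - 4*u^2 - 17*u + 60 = (u + 4)*(u^2 - 8*u + 15) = (u - 3)*(u + 4)*(u - 5)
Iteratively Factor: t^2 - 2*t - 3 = (t - 3)*(t + 1)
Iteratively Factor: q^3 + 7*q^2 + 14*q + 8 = (q + 4)*(q^2 + 3*q + 2) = (q + 2)*(q + 4)*(q + 1)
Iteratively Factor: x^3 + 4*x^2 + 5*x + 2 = (x + 2)*(x^2 + 2*x + 1) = (x + 1)*(x + 2)*(x + 1)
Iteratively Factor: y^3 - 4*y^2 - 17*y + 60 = (y - 5)*(y^2 + y - 12) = (y - 5)*(y + 4)*(y - 3)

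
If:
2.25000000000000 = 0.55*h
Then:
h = 4.09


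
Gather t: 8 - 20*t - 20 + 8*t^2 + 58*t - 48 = 8*t^2 + 38*t - 60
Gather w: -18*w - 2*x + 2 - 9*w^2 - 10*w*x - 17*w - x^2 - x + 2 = -9*w^2 + w*(-10*x - 35) - x^2 - 3*x + 4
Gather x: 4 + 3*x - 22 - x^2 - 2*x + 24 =-x^2 + x + 6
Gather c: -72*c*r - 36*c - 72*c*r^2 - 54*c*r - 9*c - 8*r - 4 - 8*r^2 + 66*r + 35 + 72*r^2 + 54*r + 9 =c*(-72*r^2 - 126*r - 45) + 64*r^2 + 112*r + 40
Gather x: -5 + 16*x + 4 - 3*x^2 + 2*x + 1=-3*x^2 + 18*x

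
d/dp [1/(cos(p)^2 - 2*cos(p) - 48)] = 2*(cos(p) - 1)*sin(p)/(sin(p)^2 + 2*cos(p) + 47)^2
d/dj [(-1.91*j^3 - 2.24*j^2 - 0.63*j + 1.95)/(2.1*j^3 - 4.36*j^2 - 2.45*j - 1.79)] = (1.77635683940025e-15*j^5 + 13.0316*j^4 + 12.005*j^3 + 0.712899999999998*j^2 + 25.0232*j + 5.9052)/(4.41*j^6 - 18.312*j^5 + 8.7196*j^4 + 13.846*j^3 + 21.6113*j^2 + 8.771*j + 3.2041)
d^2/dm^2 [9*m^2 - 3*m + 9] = 18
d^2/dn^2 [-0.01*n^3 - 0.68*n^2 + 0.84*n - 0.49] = -0.06*n - 1.36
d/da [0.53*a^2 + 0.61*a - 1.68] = 1.06*a + 0.61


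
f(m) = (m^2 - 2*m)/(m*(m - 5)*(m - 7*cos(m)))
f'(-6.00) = -0.01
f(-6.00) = -0.06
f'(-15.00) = 0.03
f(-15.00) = -0.09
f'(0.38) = -0.01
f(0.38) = -0.06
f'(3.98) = -0.44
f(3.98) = -0.22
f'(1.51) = -1.18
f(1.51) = 0.13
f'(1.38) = -493.31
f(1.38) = 3.26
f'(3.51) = -0.15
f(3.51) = -0.10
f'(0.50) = -0.02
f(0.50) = -0.06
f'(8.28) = -0.14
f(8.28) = 0.17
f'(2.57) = -0.04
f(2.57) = -0.03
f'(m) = (2*m - 2)/(m*(m - 5)*(m - 7*cos(m))) + (m^2 - 2*m)*(-7*sin(m) - 1)/(m*(m - 5)*(m - 7*cos(m))^2) - (m^2 - 2*m)/(m*(m - 5)^2*(m - 7*cos(m))) - (m^2 - 2*m)/(m^2*(m - 5)*(m - 7*cos(m))) = (-7*m^2*sin(m) - m^2 + 49*m*sin(m) + 4*m - 70*sin(m) + 21*cos(m) - 10)/((m - 5)^2*(m - 7*cos(m))^2)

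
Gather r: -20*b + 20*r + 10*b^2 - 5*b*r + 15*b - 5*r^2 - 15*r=10*b^2 - 5*b - 5*r^2 + r*(5 - 5*b)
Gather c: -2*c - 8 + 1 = -2*c - 7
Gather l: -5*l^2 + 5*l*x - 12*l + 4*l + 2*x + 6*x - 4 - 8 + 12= -5*l^2 + l*(5*x - 8) + 8*x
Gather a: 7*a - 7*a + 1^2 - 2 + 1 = 0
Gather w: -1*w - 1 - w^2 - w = -w^2 - 2*w - 1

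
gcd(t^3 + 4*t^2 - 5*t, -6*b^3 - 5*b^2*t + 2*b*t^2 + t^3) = 1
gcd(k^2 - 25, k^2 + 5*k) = k + 5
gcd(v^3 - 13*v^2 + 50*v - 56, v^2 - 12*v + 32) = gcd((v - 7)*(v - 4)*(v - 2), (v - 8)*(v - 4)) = v - 4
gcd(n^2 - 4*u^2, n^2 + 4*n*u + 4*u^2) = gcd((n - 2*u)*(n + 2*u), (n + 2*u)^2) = n + 2*u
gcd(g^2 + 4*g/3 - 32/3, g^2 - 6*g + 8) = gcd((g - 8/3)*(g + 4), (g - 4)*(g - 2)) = 1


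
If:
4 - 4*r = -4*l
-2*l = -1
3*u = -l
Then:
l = 1/2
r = 3/2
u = -1/6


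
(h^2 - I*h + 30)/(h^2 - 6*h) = (h^2 - I*h + 30)/(h*(h - 6))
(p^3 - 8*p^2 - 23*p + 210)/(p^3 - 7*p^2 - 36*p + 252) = (p + 5)/(p + 6)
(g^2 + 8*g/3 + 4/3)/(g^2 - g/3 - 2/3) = (g + 2)/(g - 1)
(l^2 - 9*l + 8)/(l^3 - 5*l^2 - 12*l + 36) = (l^2 - 9*l + 8)/(l^3 - 5*l^2 - 12*l + 36)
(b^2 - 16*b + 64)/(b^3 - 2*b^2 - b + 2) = (b^2 - 16*b + 64)/(b^3 - 2*b^2 - b + 2)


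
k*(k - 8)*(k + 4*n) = k^3 + 4*k^2*n - 8*k^2 - 32*k*n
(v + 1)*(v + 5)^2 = v^3 + 11*v^2 + 35*v + 25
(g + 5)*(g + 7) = g^2 + 12*g + 35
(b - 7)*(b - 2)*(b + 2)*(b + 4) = b^4 - 3*b^3 - 32*b^2 + 12*b + 112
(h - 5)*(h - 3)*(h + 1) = h^3 - 7*h^2 + 7*h + 15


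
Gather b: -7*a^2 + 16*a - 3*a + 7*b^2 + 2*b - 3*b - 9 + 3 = -7*a^2 + 13*a + 7*b^2 - b - 6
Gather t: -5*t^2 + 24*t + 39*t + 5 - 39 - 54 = -5*t^2 + 63*t - 88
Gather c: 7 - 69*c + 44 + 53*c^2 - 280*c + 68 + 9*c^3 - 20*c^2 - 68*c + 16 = 9*c^3 + 33*c^2 - 417*c + 135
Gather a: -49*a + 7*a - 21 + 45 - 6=18 - 42*a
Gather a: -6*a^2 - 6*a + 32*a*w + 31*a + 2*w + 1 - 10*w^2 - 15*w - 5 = -6*a^2 + a*(32*w + 25) - 10*w^2 - 13*w - 4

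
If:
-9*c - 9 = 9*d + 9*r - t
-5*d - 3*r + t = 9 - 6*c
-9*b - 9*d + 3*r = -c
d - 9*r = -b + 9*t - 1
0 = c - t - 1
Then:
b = 2820/1099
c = 250/1099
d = -2455/1099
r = 3035/3297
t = -849/1099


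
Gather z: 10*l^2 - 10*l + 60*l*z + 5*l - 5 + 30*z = 10*l^2 - 5*l + z*(60*l + 30) - 5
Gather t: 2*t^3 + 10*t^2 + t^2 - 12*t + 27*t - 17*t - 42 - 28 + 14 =2*t^3 + 11*t^2 - 2*t - 56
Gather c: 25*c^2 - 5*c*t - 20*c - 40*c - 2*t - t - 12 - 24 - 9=25*c^2 + c*(-5*t - 60) - 3*t - 45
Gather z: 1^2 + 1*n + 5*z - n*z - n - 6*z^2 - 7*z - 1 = -6*z^2 + z*(-n - 2)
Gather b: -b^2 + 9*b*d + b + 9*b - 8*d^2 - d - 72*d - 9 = -b^2 + b*(9*d + 10) - 8*d^2 - 73*d - 9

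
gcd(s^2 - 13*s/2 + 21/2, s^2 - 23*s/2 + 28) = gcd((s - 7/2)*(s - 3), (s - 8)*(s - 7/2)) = s - 7/2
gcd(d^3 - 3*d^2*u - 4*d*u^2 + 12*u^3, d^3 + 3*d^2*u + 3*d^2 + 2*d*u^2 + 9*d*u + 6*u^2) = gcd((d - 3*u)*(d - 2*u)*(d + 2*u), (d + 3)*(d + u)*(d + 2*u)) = d + 2*u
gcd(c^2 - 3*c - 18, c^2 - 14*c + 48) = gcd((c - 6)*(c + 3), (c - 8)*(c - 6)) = c - 6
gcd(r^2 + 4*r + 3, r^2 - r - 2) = r + 1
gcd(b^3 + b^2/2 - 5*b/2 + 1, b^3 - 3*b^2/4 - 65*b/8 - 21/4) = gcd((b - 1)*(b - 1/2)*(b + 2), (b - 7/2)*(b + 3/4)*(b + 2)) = b + 2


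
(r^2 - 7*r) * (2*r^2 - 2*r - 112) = 2*r^4 - 16*r^3 - 98*r^2 + 784*r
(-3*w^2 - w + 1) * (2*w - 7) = -6*w^3 + 19*w^2 + 9*w - 7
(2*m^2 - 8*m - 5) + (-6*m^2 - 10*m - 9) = -4*m^2 - 18*m - 14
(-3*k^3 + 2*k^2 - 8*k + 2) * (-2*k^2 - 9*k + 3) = 6*k^5 + 23*k^4 - 11*k^3 + 74*k^2 - 42*k + 6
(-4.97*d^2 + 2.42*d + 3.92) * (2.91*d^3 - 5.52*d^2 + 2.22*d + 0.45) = -14.4627*d^5 + 34.4766*d^4 - 12.9846*d^3 - 18.5025*d^2 + 9.7914*d + 1.764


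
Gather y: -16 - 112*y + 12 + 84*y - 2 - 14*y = -42*y - 6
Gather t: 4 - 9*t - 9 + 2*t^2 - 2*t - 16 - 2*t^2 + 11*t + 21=0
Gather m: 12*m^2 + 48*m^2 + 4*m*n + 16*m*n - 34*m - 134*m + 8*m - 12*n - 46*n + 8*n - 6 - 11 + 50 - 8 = 60*m^2 + m*(20*n - 160) - 50*n + 25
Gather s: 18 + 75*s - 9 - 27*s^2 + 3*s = -27*s^2 + 78*s + 9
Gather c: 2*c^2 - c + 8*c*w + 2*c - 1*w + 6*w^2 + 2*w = 2*c^2 + c*(8*w + 1) + 6*w^2 + w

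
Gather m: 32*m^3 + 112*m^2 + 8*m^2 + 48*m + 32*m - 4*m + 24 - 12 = 32*m^3 + 120*m^2 + 76*m + 12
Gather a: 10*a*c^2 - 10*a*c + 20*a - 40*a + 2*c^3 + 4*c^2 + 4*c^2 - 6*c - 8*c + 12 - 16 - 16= a*(10*c^2 - 10*c - 20) + 2*c^3 + 8*c^2 - 14*c - 20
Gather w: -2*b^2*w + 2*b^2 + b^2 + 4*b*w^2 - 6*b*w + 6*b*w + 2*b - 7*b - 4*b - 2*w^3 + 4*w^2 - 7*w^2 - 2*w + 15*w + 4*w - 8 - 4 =3*b^2 - 9*b - 2*w^3 + w^2*(4*b - 3) + w*(17 - 2*b^2) - 12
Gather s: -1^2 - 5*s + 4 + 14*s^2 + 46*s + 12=14*s^2 + 41*s + 15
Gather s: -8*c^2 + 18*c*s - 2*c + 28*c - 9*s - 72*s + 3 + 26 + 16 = -8*c^2 + 26*c + s*(18*c - 81) + 45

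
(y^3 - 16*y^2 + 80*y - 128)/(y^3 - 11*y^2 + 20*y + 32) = (y - 4)/(y + 1)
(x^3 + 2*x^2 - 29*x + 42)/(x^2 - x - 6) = (x^2 + 5*x - 14)/(x + 2)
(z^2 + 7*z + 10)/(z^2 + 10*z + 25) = (z + 2)/(z + 5)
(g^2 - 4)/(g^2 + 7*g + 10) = (g - 2)/(g + 5)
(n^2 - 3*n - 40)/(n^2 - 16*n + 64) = (n + 5)/(n - 8)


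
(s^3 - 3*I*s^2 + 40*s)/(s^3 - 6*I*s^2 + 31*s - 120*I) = s/(s - 3*I)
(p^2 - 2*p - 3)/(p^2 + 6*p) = (p^2 - 2*p - 3)/(p*(p + 6))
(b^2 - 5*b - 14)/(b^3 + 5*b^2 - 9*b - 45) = (b^2 - 5*b - 14)/(b^3 + 5*b^2 - 9*b - 45)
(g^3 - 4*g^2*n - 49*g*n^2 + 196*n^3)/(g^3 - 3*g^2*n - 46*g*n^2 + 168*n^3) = (g - 7*n)/(g - 6*n)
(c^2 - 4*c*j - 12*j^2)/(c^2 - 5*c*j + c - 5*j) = (c^2 - 4*c*j - 12*j^2)/(c^2 - 5*c*j + c - 5*j)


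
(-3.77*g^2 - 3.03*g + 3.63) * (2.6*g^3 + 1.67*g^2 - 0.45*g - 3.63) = -9.802*g^5 - 14.1739*g^4 + 6.0744*g^3 + 21.1107*g^2 + 9.3654*g - 13.1769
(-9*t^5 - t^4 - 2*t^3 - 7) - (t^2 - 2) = -9*t^5 - t^4 - 2*t^3 - t^2 - 5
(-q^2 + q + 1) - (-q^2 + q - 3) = 4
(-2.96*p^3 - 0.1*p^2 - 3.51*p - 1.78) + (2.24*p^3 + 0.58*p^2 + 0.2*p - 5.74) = -0.72*p^3 + 0.48*p^2 - 3.31*p - 7.52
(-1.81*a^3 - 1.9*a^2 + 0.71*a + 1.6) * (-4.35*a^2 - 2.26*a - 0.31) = 7.8735*a^5 + 12.3556*a^4 + 1.7666*a^3 - 7.9756*a^2 - 3.8361*a - 0.496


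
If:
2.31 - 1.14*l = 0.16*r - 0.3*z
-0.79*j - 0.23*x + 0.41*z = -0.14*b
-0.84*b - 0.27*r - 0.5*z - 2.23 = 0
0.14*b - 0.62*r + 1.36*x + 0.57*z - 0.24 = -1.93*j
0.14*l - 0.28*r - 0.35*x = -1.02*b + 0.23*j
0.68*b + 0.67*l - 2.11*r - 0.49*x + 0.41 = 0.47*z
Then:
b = 3.97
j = -10.30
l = -0.71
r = -0.67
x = 18.58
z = -10.77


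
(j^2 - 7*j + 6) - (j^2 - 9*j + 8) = 2*j - 2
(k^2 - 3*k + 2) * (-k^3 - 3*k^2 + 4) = -k^5 + 7*k^3 - 2*k^2 - 12*k + 8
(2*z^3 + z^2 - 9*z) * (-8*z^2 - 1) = -16*z^5 - 8*z^4 + 70*z^3 - z^2 + 9*z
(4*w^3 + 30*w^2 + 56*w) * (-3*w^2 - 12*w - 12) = -12*w^5 - 138*w^4 - 576*w^3 - 1032*w^2 - 672*w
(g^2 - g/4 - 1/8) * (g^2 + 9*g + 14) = g^4 + 35*g^3/4 + 93*g^2/8 - 37*g/8 - 7/4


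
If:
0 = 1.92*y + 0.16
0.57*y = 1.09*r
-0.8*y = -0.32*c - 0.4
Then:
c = -1.46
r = -0.04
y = -0.08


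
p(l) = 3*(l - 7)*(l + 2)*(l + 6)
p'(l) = 3*(l - 7)*(l + 2) + 3*(l - 7)*(l + 6) + 3*(l + 2)*(l + 6) = 9*l^2 + 6*l - 132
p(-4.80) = 118.94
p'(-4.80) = 46.56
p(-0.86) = -138.17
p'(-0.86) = -130.50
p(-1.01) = -118.71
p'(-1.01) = -128.88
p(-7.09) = -234.52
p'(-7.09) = 277.87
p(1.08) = -387.28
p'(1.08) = -115.02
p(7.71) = 283.55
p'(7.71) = 449.26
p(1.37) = -419.50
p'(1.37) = -106.89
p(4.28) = -526.80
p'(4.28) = 58.55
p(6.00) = -288.00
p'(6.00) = 228.00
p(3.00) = -540.00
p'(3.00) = -33.00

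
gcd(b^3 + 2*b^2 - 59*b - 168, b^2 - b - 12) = b + 3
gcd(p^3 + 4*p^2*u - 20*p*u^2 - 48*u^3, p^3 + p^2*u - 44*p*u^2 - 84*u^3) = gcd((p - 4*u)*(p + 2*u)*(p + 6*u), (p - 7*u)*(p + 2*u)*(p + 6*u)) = p^2 + 8*p*u + 12*u^2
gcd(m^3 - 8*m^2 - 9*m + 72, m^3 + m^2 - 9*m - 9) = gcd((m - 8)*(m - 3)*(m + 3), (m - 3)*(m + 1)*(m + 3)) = m^2 - 9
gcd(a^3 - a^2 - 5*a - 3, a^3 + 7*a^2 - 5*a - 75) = a - 3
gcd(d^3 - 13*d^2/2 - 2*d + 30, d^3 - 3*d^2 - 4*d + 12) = d + 2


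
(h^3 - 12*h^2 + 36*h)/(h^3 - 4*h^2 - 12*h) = (h - 6)/(h + 2)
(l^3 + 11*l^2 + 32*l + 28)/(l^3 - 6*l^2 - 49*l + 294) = (l^2 + 4*l + 4)/(l^2 - 13*l + 42)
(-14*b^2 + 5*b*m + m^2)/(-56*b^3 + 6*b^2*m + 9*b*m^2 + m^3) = 1/(4*b + m)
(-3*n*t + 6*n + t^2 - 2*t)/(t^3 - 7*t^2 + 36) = (-3*n*t + 6*n + t^2 - 2*t)/(t^3 - 7*t^2 + 36)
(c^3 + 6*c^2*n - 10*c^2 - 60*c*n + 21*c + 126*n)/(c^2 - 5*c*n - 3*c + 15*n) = (c^2 + 6*c*n - 7*c - 42*n)/(c - 5*n)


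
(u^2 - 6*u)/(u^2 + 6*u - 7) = u*(u - 6)/(u^2 + 6*u - 7)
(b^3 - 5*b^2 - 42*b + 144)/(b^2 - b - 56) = (b^2 + 3*b - 18)/(b + 7)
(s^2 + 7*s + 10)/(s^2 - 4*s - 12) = (s + 5)/(s - 6)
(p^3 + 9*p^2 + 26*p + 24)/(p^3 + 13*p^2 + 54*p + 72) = (p + 2)/(p + 6)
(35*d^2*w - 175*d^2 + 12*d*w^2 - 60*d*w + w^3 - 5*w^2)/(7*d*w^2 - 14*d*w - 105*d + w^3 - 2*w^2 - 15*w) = (5*d + w)/(w + 3)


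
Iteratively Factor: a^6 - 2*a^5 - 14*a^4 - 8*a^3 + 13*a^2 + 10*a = (a + 1)*(a^5 - 3*a^4 - 11*a^3 + 3*a^2 + 10*a) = (a - 5)*(a + 1)*(a^4 + 2*a^3 - a^2 - 2*a) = (a - 5)*(a - 1)*(a + 1)*(a^3 + 3*a^2 + 2*a) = (a - 5)*(a - 1)*(a + 1)*(a + 2)*(a^2 + a) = a*(a - 5)*(a - 1)*(a + 1)*(a + 2)*(a + 1)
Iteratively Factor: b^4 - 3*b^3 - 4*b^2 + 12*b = (b - 2)*(b^3 - b^2 - 6*b) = (b - 2)*(b + 2)*(b^2 - 3*b) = (b - 3)*(b - 2)*(b + 2)*(b)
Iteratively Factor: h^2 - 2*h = (h)*(h - 2)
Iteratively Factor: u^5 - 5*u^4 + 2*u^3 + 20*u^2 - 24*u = (u - 3)*(u^4 - 2*u^3 - 4*u^2 + 8*u) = (u - 3)*(u - 2)*(u^3 - 4*u) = (u - 3)*(u - 2)^2*(u^2 + 2*u) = u*(u - 3)*(u - 2)^2*(u + 2)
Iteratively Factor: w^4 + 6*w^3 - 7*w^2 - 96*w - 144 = (w + 3)*(w^3 + 3*w^2 - 16*w - 48) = (w + 3)^2*(w^2 - 16) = (w + 3)^2*(w + 4)*(w - 4)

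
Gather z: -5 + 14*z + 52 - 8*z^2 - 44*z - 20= -8*z^2 - 30*z + 27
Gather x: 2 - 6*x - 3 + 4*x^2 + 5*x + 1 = 4*x^2 - x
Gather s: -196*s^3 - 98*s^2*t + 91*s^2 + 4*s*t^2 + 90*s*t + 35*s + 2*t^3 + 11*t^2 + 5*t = -196*s^3 + s^2*(91 - 98*t) + s*(4*t^2 + 90*t + 35) + 2*t^3 + 11*t^2 + 5*t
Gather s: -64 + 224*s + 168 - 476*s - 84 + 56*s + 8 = 28 - 196*s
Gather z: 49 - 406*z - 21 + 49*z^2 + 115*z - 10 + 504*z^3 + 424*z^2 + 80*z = 504*z^3 + 473*z^2 - 211*z + 18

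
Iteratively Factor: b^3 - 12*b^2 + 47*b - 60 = (b - 3)*(b^2 - 9*b + 20) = (b - 5)*(b - 3)*(b - 4)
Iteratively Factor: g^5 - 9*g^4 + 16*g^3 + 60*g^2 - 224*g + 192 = (g - 4)*(g^4 - 5*g^3 - 4*g^2 + 44*g - 48) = (g - 4)*(g - 2)*(g^3 - 3*g^2 - 10*g + 24) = (g - 4)*(g - 2)*(g + 3)*(g^2 - 6*g + 8) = (g - 4)^2*(g - 2)*(g + 3)*(g - 2)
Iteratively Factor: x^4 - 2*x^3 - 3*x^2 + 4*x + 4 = (x + 1)*(x^3 - 3*x^2 + 4) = (x - 2)*(x + 1)*(x^2 - x - 2) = (x - 2)*(x + 1)^2*(x - 2)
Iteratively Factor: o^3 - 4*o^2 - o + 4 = (o - 1)*(o^2 - 3*o - 4) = (o - 1)*(o + 1)*(o - 4)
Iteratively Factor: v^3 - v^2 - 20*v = (v + 4)*(v^2 - 5*v) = (v - 5)*(v + 4)*(v)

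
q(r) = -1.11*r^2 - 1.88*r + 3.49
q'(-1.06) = 0.47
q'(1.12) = -4.37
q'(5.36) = -13.78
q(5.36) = -38.48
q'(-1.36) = 1.14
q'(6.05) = -15.31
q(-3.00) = -0.86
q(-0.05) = 3.58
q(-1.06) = 4.24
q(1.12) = -0.01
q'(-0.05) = -1.77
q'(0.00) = -1.88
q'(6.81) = -17.00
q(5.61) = -41.99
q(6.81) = -60.79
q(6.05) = -48.51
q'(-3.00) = 4.78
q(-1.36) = 3.99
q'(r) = -2.22*r - 1.88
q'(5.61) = -14.33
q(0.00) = 3.49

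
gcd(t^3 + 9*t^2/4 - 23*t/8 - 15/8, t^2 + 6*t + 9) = t + 3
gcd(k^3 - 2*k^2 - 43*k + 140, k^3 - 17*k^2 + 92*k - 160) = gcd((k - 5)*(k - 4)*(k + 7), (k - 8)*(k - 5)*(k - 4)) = k^2 - 9*k + 20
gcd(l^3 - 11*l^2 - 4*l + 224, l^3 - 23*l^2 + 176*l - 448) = l^2 - 15*l + 56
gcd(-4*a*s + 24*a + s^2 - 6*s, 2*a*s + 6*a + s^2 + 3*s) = 1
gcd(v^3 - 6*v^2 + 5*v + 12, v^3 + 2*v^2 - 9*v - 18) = v - 3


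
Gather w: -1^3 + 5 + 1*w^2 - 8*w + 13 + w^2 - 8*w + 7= 2*w^2 - 16*w + 24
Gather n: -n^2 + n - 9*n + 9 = -n^2 - 8*n + 9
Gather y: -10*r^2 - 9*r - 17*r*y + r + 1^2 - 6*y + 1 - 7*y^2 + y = -10*r^2 - 8*r - 7*y^2 + y*(-17*r - 5) + 2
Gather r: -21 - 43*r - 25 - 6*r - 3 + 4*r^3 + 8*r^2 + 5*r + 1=4*r^3 + 8*r^2 - 44*r - 48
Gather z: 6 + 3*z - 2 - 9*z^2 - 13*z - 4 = -9*z^2 - 10*z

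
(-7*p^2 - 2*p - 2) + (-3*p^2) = -10*p^2 - 2*p - 2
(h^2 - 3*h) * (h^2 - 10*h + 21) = h^4 - 13*h^3 + 51*h^2 - 63*h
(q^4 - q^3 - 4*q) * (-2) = -2*q^4 + 2*q^3 + 8*q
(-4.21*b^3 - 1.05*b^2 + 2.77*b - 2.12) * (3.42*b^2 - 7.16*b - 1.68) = -14.3982*b^5 + 26.5526*b^4 + 24.0642*b^3 - 25.3196*b^2 + 10.5256*b + 3.5616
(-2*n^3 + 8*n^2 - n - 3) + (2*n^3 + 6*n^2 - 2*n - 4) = 14*n^2 - 3*n - 7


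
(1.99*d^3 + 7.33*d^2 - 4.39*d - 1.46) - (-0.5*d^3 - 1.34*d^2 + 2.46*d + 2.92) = 2.49*d^3 + 8.67*d^2 - 6.85*d - 4.38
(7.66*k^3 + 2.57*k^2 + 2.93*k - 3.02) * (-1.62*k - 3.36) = -12.4092*k^4 - 29.901*k^3 - 13.3818*k^2 - 4.9524*k + 10.1472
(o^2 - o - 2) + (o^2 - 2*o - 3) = 2*o^2 - 3*o - 5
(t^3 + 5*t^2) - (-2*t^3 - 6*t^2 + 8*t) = 3*t^3 + 11*t^2 - 8*t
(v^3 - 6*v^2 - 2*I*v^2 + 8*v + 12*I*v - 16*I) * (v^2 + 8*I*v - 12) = v^5 - 6*v^4 + 6*I*v^4 + 12*v^3 - 36*I*v^3 - 24*v^2 + 72*I*v^2 + 32*v - 144*I*v + 192*I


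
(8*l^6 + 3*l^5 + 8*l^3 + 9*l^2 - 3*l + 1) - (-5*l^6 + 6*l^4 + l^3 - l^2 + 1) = 13*l^6 + 3*l^5 - 6*l^4 + 7*l^3 + 10*l^2 - 3*l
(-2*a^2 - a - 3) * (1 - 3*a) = 6*a^3 + a^2 + 8*a - 3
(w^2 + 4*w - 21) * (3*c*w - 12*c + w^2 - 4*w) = 3*c*w^3 - 111*c*w + 252*c + w^4 - 37*w^2 + 84*w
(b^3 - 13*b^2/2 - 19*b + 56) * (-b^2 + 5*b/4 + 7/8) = -b^5 + 31*b^4/4 + 47*b^3/4 - 1367*b^2/16 + 427*b/8 + 49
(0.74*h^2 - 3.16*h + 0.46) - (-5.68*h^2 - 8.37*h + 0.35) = 6.42*h^2 + 5.21*h + 0.11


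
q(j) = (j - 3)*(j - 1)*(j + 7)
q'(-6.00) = 47.00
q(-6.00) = 63.00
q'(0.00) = -25.00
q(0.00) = 21.00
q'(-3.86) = -3.46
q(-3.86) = 104.69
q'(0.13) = -24.17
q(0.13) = 17.80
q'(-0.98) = -28.00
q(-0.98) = 47.44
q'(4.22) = 53.75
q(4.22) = 44.08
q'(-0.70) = -27.73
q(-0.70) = 39.63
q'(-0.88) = -27.96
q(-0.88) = 44.64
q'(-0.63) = -27.59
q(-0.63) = 37.69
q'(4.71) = 69.81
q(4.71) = 74.29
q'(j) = (j - 3)*(j - 1) + (j - 3)*(j + 7) + (j - 1)*(j + 7) = 3*j^2 + 6*j - 25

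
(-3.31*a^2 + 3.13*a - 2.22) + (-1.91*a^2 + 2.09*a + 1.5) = -5.22*a^2 + 5.22*a - 0.72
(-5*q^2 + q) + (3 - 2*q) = -5*q^2 - q + 3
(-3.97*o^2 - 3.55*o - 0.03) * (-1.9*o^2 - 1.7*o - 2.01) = 7.543*o^4 + 13.494*o^3 + 14.0717*o^2 + 7.1865*o + 0.0603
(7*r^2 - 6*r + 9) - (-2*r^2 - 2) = 9*r^2 - 6*r + 11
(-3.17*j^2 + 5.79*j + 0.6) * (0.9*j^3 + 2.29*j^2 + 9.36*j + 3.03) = -2.853*j^5 - 2.0483*j^4 - 15.8721*j^3 + 45.9633*j^2 + 23.1597*j + 1.818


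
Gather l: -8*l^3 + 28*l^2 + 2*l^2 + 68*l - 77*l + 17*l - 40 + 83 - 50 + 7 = -8*l^3 + 30*l^2 + 8*l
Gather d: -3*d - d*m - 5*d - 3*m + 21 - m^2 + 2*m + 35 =d*(-m - 8) - m^2 - m + 56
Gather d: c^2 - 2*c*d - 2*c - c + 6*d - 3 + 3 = c^2 - 3*c + d*(6 - 2*c)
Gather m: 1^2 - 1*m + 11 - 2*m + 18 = 30 - 3*m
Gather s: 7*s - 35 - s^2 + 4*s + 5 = -s^2 + 11*s - 30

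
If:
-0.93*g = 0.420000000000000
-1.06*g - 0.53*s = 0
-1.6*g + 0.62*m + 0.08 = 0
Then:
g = -0.45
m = -1.29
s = 0.90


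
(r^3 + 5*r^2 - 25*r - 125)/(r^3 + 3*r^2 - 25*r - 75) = (r + 5)/(r + 3)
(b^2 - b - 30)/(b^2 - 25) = (b - 6)/(b - 5)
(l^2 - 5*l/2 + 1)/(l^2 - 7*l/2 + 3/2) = (l - 2)/(l - 3)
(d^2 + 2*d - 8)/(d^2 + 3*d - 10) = (d + 4)/(d + 5)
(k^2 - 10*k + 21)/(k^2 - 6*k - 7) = (k - 3)/(k + 1)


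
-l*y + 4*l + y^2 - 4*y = (-l + y)*(y - 4)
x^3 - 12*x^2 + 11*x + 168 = (x - 8)*(x - 7)*(x + 3)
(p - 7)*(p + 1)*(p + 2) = p^3 - 4*p^2 - 19*p - 14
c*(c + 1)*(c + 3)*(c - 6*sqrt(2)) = c^4 - 6*sqrt(2)*c^3 + 4*c^3 - 24*sqrt(2)*c^2 + 3*c^2 - 18*sqrt(2)*c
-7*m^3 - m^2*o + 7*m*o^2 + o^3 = (-m + o)*(m + o)*(7*m + o)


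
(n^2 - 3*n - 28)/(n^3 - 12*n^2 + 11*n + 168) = (n + 4)/(n^2 - 5*n - 24)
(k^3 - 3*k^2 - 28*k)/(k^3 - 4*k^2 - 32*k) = (k - 7)/(k - 8)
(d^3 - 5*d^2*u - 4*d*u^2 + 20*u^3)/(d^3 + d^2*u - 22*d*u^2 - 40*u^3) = (d - 2*u)/(d + 4*u)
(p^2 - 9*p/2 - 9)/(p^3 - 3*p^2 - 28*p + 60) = (p + 3/2)/(p^2 + 3*p - 10)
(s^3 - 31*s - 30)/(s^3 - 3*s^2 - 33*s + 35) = (s^2 - 5*s - 6)/(s^2 - 8*s + 7)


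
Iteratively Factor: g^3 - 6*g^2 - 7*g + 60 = (g - 4)*(g^2 - 2*g - 15) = (g - 5)*(g - 4)*(g + 3)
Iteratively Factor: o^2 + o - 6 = (o + 3)*(o - 2)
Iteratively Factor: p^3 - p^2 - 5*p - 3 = (p + 1)*(p^2 - 2*p - 3) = (p + 1)^2*(p - 3)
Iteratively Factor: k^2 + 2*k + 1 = (k + 1)*(k + 1)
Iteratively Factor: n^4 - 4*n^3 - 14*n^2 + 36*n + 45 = (n - 3)*(n^3 - n^2 - 17*n - 15) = (n - 3)*(n + 3)*(n^2 - 4*n - 5) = (n - 3)*(n + 1)*(n + 3)*(n - 5)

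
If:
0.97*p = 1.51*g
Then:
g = 0.642384105960265*p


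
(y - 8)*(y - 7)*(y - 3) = y^3 - 18*y^2 + 101*y - 168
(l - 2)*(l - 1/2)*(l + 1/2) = l^3 - 2*l^2 - l/4 + 1/2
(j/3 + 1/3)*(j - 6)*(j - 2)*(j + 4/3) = j^4/3 - 17*j^3/9 - 16*j^2/9 + 52*j/9 + 16/3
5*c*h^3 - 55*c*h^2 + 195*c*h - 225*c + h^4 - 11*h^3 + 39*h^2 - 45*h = (5*c + h)*(h - 5)*(h - 3)^2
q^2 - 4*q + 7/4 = (q - 7/2)*(q - 1/2)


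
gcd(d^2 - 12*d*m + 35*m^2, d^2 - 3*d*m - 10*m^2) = d - 5*m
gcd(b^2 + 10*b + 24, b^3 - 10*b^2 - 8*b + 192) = b + 4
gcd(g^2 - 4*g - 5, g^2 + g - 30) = g - 5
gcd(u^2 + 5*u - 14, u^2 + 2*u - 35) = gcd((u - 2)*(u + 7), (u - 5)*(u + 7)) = u + 7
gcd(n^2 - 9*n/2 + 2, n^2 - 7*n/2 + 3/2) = n - 1/2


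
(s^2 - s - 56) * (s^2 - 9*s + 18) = s^4 - 10*s^3 - 29*s^2 + 486*s - 1008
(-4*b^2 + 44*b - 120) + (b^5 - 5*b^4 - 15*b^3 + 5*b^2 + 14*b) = b^5 - 5*b^4 - 15*b^3 + b^2 + 58*b - 120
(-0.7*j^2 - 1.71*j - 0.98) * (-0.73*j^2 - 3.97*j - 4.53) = 0.511*j^4 + 4.0273*j^3 + 10.6751*j^2 + 11.6369*j + 4.4394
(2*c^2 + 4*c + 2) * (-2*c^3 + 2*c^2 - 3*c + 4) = -4*c^5 - 4*c^4 - 2*c^3 + 10*c + 8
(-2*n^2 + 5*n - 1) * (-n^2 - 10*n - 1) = 2*n^4 + 15*n^3 - 47*n^2 + 5*n + 1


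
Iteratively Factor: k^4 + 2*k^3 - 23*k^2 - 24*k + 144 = (k - 3)*(k^3 + 5*k^2 - 8*k - 48) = (k - 3)^2*(k^2 + 8*k + 16) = (k - 3)^2*(k + 4)*(k + 4)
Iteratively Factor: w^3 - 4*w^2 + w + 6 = (w - 3)*(w^2 - w - 2) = (w - 3)*(w + 1)*(w - 2)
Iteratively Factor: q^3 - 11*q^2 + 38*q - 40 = (q - 4)*(q^2 - 7*q + 10) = (q - 4)*(q - 2)*(q - 5)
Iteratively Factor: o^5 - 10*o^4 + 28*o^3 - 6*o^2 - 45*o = (o - 3)*(o^4 - 7*o^3 + 7*o^2 + 15*o) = (o - 3)^2*(o^3 - 4*o^2 - 5*o) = (o - 3)^2*(o + 1)*(o^2 - 5*o) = (o - 5)*(o - 3)^2*(o + 1)*(o)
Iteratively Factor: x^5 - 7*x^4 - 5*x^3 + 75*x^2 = (x - 5)*(x^4 - 2*x^3 - 15*x^2) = (x - 5)^2*(x^3 + 3*x^2) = (x - 5)^2*(x + 3)*(x^2) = x*(x - 5)^2*(x + 3)*(x)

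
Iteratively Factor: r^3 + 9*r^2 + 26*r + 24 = (r + 3)*(r^2 + 6*r + 8) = (r + 2)*(r + 3)*(r + 4)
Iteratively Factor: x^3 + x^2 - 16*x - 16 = (x + 1)*(x^2 - 16) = (x + 1)*(x + 4)*(x - 4)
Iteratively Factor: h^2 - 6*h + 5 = (h - 5)*(h - 1)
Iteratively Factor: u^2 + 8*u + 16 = (u + 4)*(u + 4)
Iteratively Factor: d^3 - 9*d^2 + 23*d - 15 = (d - 3)*(d^2 - 6*d + 5) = (d - 5)*(d - 3)*(d - 1)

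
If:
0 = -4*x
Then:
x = 0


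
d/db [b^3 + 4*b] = 3*b^2 + 4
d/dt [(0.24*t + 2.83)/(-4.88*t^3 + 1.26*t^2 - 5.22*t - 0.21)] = (2.3424*t^3 + 41.1288*t^2 - 7.1316*t + 14.7222)/(23.8144*t^6 - 12.2976*t^5 + 52.5348*t^4 - 11.1048*t^3 + 26.7192*t^2 + 2.1924*t + 0.0441)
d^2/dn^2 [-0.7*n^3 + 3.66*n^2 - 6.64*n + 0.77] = 7.32 - 4.2*n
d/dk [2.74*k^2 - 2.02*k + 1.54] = 5.48*k - 2.02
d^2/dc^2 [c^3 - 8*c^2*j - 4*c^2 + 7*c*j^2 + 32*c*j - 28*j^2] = 6*c - 16*j - 8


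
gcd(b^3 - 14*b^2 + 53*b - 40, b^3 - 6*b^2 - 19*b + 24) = b^2 - 9*b + 8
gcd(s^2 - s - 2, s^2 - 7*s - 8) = s + 1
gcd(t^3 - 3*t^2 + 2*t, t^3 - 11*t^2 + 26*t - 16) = t^2 - 3*t + 2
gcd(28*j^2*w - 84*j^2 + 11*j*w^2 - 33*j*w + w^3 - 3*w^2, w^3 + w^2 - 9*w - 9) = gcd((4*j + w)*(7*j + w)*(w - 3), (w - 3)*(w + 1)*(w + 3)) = w - 3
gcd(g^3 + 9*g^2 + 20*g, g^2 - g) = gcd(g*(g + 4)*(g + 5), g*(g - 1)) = g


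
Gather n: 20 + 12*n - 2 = 12*n + 18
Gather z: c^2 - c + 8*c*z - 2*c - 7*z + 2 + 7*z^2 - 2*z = c^2 - 3*c + 7*z^2 + z*(8*c - 9) + 2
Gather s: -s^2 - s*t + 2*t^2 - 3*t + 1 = -s^2 - s*t + 2*t^2 - 3*t + 1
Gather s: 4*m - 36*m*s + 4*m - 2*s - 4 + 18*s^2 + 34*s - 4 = 8*m + 18*s^2 + s*(32 - 36*m) - 8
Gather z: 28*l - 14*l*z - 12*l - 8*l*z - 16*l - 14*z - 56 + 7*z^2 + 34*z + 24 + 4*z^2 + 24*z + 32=11*z^2 + z*(44 - 22*l)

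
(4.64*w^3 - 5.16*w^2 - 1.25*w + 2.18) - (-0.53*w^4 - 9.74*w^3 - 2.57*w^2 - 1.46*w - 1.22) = 0.53*w^4 + 14.38*w^3 - 2.59*w^2 + 0.21*w + 3.4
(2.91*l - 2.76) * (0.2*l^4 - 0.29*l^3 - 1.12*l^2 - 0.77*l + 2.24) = 0.582*l^5 - 1.3959*l^4 - 2.4588*l^3 + 0.8505*l^2 + 8.6436*l - 6.1824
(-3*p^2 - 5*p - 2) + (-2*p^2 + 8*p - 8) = -5*p^2 + 3*p - 10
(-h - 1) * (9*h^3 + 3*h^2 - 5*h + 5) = -9*h^4 - 12*h^3 + 2*h^2 - 5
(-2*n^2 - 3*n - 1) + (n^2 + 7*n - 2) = -n^2 + 4*n - 3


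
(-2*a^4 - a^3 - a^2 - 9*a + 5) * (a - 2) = -2*a^5 + 3*a^4 + a^3 - 7*a^2 + 23*a - 10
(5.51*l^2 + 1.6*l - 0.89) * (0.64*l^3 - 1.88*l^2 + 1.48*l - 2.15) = 3.5264*l^5 - 9.3348*l^4 + 4.5772*l^3 - 7.8053*l^2 - 4.7572*l + 1.9135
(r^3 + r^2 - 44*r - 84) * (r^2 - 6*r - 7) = r^5 - 5*r^4 - 57*r^3 + 173*r^2 + 812*r + 588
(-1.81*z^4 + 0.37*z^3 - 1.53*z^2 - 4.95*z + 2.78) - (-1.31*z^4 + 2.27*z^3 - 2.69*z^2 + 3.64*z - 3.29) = -0.5*z^4 - 1.9*z^3 + 1.16*z^2 - 8.59*z + 6.07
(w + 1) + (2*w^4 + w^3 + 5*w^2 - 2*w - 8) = 2*w^4 + w^3 + 5*w^2 - w - 7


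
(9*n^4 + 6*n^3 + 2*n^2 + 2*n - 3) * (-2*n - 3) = -18*n^5 - 39*n^4 - 22*n^3 - 10*n^2 + 9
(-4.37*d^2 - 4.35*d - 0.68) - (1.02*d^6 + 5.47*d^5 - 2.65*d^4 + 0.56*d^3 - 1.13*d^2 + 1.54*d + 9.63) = -1.02*d^6 - 5.47*d^5 + 2.65*d^4 - 0.56*d^3 - 3.24*d^2 - 5.89*d - 10.31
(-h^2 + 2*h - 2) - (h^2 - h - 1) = -2*h^2 + 3*h - 1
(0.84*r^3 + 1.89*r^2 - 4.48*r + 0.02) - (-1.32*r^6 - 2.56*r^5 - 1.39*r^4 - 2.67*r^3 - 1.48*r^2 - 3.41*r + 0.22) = 1.32*r^6 + 2.56*r^5 + 1.39*r^4 + 3.51*r^3 + 3.37*r^2 - 1.07*r - 0.2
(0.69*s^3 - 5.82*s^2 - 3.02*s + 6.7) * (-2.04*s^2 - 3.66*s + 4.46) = -1.4076*s^5 + 9.3474*s^4 + 30.5394*s^3 - 28.572*s^2 - 37.9912*s + 29.882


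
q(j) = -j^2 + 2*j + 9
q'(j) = 2 - 2*j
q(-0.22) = 8.51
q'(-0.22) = 2.44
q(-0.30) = 8.31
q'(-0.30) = 2.60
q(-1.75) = 2.44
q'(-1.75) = 5.50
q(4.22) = -0.37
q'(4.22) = -6.44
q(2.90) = 6.39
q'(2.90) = -3.80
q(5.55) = -10.70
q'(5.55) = -9.10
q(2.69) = 7.14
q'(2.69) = -3.38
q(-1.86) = 1.82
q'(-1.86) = 5.72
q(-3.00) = -6.00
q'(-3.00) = 8.00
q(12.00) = -111.00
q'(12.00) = -22.00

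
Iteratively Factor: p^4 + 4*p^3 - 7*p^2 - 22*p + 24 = (p - 2)*(p^3 + 6*p^2 + 5*p - 12) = (p - 2)*(p + 4)*(p^2 + 2*p - 3) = (p - 2)*(p + 3)*(p + 4)*(p - 1)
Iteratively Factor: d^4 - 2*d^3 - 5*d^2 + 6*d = (d + 2)*(d^3 - 4*d^2 + 3*d) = d*(d + 2)*(d^2 - 4*d + 3) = d*(d - 3)*(d + 2)*(d - 1)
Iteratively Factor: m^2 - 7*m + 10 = (m - 2)*(m - 5)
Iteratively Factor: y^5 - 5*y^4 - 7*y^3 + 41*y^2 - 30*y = (y - 1)*(y^4 - 4*y^3 - 11*y^2 + 30*y) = (y - 1)*(y + 3)*(y^3 - 7*y^2 + 10*y) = (y - 2)*(y - 1)*(y + 3)*(y^2 - 5*y) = y*(y - 2)*(y - 1)*(y + 3)*(y - 5)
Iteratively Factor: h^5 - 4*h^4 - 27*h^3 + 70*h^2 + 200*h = (h - 5)*(h^4 + h^3 - 22*h^2 - 40*h) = (h - 5)*(h + 4)*(h^3 - 3*h^2 - 10*h) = h*(h - 5)*(h + 4)*(h^2 - 3*h - 10) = h*(h - 5)^2*(h + 4)*(h + 2)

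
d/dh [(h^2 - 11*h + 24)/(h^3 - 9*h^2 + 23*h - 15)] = (-h^2 + 16*h - 43)/(h^4 - 12*h^3 + 46*h^2 - 60*h + 25)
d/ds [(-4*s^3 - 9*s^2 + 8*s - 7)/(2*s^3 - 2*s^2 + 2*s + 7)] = 2*(13*s^4 - 24*s^3 - 22*s^2 - 77*s + 35)/(4*s^6 - 8*s^5 + 12*s^4 + 20*s^3 - 24*s^2 + 28*s + 49)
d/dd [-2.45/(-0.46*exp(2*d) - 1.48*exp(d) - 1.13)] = (-2.254*exp(d) - 3.626)*exp(d)/(0.46*exp(2*d) + 1.48*exp(d) + 1.13)^2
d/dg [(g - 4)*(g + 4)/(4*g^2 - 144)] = -10*g/(g^4 - 72*g^2 + 1296)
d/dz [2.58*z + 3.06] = 2.58000000000000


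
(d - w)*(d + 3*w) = d^2 + 2*d*w - 3*w^2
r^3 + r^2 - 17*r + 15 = (r - 3)*(r - 1)*(r + 5)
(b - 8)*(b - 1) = b^2 - 9*b + 8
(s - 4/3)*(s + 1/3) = s^2 - s - 4/9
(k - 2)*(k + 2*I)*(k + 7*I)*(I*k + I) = I*k^4 - 9*k^3 - I*k^3 + 9*k^2 - 16*I*k^2 + 18*k + 14*I*k + 28*I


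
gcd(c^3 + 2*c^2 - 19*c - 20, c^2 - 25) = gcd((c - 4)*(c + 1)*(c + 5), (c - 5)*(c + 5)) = c + 5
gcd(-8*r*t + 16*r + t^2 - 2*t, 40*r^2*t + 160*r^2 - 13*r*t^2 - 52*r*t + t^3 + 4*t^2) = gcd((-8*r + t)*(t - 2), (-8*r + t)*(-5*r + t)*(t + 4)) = 8*r - t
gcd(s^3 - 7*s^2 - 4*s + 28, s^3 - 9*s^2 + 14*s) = s^2 - 9*s + 14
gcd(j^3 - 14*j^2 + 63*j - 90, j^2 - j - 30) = j - 6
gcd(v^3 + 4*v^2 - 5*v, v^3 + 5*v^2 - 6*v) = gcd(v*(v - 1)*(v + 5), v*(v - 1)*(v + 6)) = v^2 - v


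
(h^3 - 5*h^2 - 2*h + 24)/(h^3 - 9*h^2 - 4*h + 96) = (h^2 - h - 6)/(h^2 - 5*h - 24)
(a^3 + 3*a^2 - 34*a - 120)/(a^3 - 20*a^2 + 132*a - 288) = (a^2 + 9*a + 20)/(a^2 - 14*a + 48)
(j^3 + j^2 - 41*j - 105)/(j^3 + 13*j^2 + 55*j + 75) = (j - 7)/(j + 5)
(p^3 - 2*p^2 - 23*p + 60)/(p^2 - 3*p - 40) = (p^2 - 7*p + 12)/(p - 8)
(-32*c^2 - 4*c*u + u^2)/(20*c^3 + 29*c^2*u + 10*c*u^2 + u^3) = (-8*c + u)/(5*c^2 + 6*c*u + u^2)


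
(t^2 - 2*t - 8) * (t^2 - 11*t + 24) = t^4 - 13*t^3 + 38*t^2 + 40*t - 192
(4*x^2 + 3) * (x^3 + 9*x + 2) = 4*x^5 + 39*x^3 + 8*x^2 + 27*x + 6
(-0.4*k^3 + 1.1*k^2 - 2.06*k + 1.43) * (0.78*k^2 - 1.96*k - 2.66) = -0.312*k^5 + 1.642*k^4 - 2.6988*k^3 + 2.227*k^2 + 2.6768*k - 3.8038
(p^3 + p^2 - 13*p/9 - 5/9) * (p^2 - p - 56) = p^5 - 526*p^3/9 - 496*p^2/9 + 733*p/9 + 280/9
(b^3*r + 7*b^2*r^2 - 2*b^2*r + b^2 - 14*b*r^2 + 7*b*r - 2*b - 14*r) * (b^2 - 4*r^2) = b^5*r + 7*b^4*r^2 - 2*b^4*r + b^4 - 4*b^3*r^3 - 14*b^3*r^2 + 7*b^3*r - 2*b^3 - 28*b^2*r^4 + 8*b^2*r^3 - 4*b^2*r^2 - 14*b^2*r + 56*b*r^4 - 28*b*r^3 + 8*b*r^2 + 56*r^3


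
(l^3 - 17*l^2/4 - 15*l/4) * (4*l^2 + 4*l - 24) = 4*l^5 - 13*l^4 - 56*l^3 + 87*l^2 + 90*l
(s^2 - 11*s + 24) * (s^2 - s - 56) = s^4 - 12*s^3 - 21*s^2 + 592*s - 1344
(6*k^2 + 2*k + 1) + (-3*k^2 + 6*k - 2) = 3*k^2 + 8*k - 1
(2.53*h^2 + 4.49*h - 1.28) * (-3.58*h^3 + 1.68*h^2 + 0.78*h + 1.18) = -9.0574*h^5 - 11.8238*h^4 + 14.099*h^3 + 4.3372*h^2 + 4.2998*h - 1.5104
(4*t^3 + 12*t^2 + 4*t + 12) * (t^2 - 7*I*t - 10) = 4*t^5 + 12*t^4 - 28*I*t^4 - 36*t^3 - 84*I*t^3 - 108*t^2 - 28*I*t^2 - 40*t - 84*I*t - 120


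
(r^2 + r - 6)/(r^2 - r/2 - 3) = 2*(r + 3)/(2*r + 3)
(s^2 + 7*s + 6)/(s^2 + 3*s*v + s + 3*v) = (s + 6)/(s + 3*v)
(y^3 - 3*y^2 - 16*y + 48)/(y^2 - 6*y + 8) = (y^2 + y - 12)/(y - 2)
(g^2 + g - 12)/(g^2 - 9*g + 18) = (g + 4)/(g - 6)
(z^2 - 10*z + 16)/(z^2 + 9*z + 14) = (z^2 - 10*z + 16)/(z^2 + 9*z + 14)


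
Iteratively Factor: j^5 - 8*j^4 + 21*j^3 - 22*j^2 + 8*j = (j - 4)*(j^4 - 4*j^3 + 5*j^2 - 2*j) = j*(j - 4)*(j^3 - 4*j^2 + 5*j - 2) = j*(j - 4)*(j - 1)*(j^2 - 3*j + 2) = j*(j - 4)*(j - 1)^2*(j - 2)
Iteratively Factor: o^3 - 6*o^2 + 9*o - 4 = (o - 1)*(o^2 - 5*o + 4) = (o - 1)^2*(o - 4)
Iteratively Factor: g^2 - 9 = (g + 3)*(g - 3)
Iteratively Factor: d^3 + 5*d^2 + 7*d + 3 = (d + 1)*(d^2 + 4*d + 3) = (d + 1)^2*(d + 3)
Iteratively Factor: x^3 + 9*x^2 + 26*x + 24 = (x + 3)*(x^2 + 6*x + 8) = (x + 2)*(x + 3)*(x + 4)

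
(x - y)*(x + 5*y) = x^2 + 4*x*y - 5*y^2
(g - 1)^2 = g^2 - 2*g + 1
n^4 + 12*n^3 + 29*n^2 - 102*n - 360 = (n - 3)*(n + 4)*(n + 5)*(n + 6)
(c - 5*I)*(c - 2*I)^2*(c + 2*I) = c^4 - 7*I*c^3 - 6*c^2 - 28*I*c - 40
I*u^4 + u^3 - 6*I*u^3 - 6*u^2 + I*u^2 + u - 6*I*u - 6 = (u - 6)*(u - I)*(u + I)*(I*u + 1)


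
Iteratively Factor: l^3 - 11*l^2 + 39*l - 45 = (l - 3)*(l^2 - 8*l + 15) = (l - 3)^2*(l - 5)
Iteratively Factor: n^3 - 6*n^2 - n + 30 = (n + 2)*(n^2 - 8*n + 15) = (n - 5)*(n + 2)*(n - 3)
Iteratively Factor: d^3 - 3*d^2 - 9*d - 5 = (d - 5)*(d^2 + 2*d + 1) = (d - 5)*(d + 1)*(d + 1)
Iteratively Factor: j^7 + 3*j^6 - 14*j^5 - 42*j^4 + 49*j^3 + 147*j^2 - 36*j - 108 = (j + 1)*(j^6 + 2*j^5 - 16*j^4 - 26*j^3 + 75*j^2 + 72*j - 108) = (j + 1)*(j + 3)*(j^5 - j^4 - 13*j^3 + 13*j^2 + 36*j - 36) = (j + 1)*(j + 3)^2*(j^4 - 4*j^3 - j^2 + 16*j - 12) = (j - 1)*(j + 1)*(j + 3)^2*(j^3 - 3*j^2 - 4*j + 12) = (j - 2)*(j - 1)*(j + 1)*(j + 3)^2*(j^2 - j - 6) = (j - 3)*(j - 2)*(j - 1)*(j + 1)*(j + 3)^2*(j + 2)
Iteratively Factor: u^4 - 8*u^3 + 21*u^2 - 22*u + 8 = (u - 1)*(u^3 - 7*u^2 + 14*u - 8) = (u - 4)*(u - 1)*(u^2 - 3*u + 2) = (u - 4)*(u - 1)^2*(u - 2)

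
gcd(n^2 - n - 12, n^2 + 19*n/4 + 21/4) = n + 3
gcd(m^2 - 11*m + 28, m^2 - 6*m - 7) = m - 7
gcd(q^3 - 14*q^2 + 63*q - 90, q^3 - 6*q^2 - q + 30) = q^2 - 8*q + 15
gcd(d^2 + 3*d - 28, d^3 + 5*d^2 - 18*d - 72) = d - 4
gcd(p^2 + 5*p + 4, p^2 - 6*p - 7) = p + 1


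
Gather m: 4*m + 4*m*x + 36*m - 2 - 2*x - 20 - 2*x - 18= m*(4*x + 40) - 4*x - 40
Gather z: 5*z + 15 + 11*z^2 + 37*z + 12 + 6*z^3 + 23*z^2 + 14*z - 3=6*z^3 + 34*z^2 + 56*z + 24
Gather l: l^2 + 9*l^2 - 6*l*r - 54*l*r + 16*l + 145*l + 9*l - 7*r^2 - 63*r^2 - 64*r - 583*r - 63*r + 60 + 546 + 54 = 10*l^2 + l*(170 - 60*r) - 70*r^2 - 710*r + 660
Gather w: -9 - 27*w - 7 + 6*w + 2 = -21*w - 14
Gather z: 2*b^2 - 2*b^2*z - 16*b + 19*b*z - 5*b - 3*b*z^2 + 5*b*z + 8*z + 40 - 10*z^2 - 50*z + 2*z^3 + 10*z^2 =2*b^2 - 3*b*z^2 - 21*b + 2*z^3 + z*(-2*b^2 + 24*b - 42) + 40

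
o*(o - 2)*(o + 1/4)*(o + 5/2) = o^4 + 3*o^3/4 - 39*o^2/8 - 5*o/4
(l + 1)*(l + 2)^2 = l^3 + 5*l^2 + 8*l + 4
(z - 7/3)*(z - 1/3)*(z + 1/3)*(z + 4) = z^4 + 5*z^3/3 - 85*z^2/9 - 5*z/27 + 28/27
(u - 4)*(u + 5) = u^2 + u - 20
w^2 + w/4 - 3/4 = (w - 3/4)*(w + 1)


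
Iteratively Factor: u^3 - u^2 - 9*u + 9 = (u - 1)*(u^2 - 9) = (u - 1)*(u + 3)*(u - 3)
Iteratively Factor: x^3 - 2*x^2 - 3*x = (x + 1)*(x^2 - 3*x) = x*(x + 1)*(x - 3)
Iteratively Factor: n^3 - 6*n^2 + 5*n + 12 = (n - 3)*(n^2 - 3*n - 4) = (n - 4)*(n - 3)*(n + 1)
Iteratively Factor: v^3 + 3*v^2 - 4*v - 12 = (v + 2)*(v^2 + v - 6) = (v - 2)*(v + 2)*(v + 3)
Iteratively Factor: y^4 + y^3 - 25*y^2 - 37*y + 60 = (y + 3)*(y^3 - 2*y^2 - 19*y + 20) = (y - 1)*(y + 3)*(y^2 - y - 20) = (y - 5)*(y - 1)*(y + 3)*(y + 4)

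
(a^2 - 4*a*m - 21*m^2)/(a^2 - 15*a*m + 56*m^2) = (a + 3*m)/(a - 8*m)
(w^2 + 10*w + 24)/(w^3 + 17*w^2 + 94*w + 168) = 1/(w + 7)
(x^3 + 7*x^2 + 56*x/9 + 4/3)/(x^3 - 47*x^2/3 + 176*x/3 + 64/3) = (x^2 + 20*x/3 + 4)/(x^2 - 16*x + 64)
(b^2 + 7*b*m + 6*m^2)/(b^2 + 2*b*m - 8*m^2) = (b^2 + 7*b*m + 6*m^2)/(b^2 + 2*b*m - 8*m^2)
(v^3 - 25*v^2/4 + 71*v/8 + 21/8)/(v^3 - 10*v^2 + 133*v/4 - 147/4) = (4*v + 1)/(2*(2*v - 7))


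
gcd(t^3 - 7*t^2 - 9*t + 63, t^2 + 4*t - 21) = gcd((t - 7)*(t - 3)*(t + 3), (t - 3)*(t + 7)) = t - 3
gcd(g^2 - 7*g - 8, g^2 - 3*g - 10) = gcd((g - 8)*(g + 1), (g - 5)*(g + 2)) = 1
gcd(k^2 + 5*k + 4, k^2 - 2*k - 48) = 1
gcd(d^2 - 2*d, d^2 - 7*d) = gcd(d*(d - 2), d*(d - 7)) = d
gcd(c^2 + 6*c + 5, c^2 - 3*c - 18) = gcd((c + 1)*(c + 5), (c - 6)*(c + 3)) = 1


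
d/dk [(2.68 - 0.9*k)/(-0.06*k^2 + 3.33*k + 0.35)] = (-0.054*k^2 + 0.3216*k - 9.2394)/(0.0036*k^4 - 0.3996*k^3 + 11.0469*k^2 + 2.331*k + 0.1225)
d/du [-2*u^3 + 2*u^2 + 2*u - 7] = -6*u^2 + 4*u + 2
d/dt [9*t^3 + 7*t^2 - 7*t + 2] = 27*t^2 + 14*t - 7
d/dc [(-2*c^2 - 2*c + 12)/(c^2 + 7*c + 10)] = 4*(-3*c^2 - 16*c - 26)/(c^4 + 14*c^3 + 69*c^2 + 140*c + 100)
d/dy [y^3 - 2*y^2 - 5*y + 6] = 3*y^2 - 4*y - 5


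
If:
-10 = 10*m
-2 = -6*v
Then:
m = -1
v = 1/3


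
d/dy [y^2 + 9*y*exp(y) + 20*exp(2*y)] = 9*y*exp(y) + 2*y + 40*exp(2*y) + 9*exp(y)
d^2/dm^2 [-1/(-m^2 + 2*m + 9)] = 2*(m^2 - 2*m - 4*(m - 1)^2 - 9)/(-m^2 + 2*m + 9)^3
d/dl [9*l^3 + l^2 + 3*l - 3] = 27*l^2 + 2*l + 3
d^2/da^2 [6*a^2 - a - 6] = 12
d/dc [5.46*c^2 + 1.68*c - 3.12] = 10.92*c + 1.68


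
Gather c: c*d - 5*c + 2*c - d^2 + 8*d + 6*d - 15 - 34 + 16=c*(d - 3) - d^2 + 14*d - 33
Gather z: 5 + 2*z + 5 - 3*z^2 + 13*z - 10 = -3*z^2 + 15*z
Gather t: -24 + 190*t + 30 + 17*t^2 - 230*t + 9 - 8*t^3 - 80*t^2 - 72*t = -8*t^3 - 63*t^2 - 112*t + 15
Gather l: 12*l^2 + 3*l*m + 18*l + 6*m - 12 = 12*l^2 + l*(3*m + 18) + 6*m - 12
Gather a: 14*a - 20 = 14*a - 20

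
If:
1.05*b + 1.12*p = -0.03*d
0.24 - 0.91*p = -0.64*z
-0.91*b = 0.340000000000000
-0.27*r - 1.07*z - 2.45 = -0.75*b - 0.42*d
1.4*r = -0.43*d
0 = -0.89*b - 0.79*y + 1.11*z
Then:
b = -0.37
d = 5.26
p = 0.21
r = -1.62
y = 0.31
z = -0.08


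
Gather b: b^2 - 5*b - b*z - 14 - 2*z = b^2 + b*(-z - 5) - 2*z - 14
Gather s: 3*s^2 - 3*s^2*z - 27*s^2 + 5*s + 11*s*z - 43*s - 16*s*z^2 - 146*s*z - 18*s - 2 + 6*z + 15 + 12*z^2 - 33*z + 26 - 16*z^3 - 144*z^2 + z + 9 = s^2*(-3*z - 24) + s*(-16*z^2 - 135*z - 56) - 16*z^3 - 132*z^2 - 26*z + 48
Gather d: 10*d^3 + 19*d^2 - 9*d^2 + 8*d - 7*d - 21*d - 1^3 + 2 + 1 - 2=10*d^3 + 10*d^2 - 20*d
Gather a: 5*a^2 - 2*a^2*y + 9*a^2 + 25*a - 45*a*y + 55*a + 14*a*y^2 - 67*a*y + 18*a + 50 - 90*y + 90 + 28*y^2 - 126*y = a^2*(14 - 2*y) + a*(14*y^2 - 112*y + 98) + 28*y^2 - 216*y + 140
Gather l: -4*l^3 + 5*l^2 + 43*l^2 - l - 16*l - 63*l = -4*l^3 + 48*l^2 - 80*l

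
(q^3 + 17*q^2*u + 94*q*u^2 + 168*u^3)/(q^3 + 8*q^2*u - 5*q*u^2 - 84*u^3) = (q + 6*u)/(q - 3*u)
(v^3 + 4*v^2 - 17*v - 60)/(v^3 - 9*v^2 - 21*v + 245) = (v^2 - v - 12)/(v^2 - 14*v + 49)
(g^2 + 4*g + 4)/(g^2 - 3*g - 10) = (g + 2)/(g - 5)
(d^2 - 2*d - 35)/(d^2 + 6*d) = (d^2 - 2*d - 35)/(d*(d + 6))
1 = 1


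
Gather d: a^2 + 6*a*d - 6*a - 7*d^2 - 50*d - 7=a^2 - 6*a - 7*d^2 + d*(6*a - 50) - 7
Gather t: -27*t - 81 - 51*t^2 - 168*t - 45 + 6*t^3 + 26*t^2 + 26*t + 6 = 6*t^3 - 25*t^2 - 169*t - 120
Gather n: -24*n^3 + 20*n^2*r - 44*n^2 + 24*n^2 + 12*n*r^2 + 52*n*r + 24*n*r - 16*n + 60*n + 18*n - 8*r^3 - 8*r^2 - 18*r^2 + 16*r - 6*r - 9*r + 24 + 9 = -24*n^3 + n^2*(20*r - 20) + n*(12*r^2 + 76*r + 62) - 8*r^3 - 26*r^2 + r + 33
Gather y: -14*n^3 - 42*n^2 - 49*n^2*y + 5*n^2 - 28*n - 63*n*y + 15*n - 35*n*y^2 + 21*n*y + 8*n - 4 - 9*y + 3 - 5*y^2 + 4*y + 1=-14*n^3 - 37*n^2 - 5*n + y^2*(-35*n - 5) + y*(-49*n^2 - 42*n - 5)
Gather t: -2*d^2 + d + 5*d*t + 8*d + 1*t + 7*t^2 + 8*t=-2*d^2 + 9*d + 7*t^2 + t*(5*d + 9)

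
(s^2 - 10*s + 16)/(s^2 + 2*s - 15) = (s^2 - 10*s + 16)/(s^2 + 2*s - 15)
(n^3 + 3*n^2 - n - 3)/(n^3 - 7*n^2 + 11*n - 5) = (n^2 + 4*n + 3)/(n^2 - 6*n + 5)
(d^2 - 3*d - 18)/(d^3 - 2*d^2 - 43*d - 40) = (-d^2 + 3*d + 18)/(-d^3 + 2*d^2 + 43*d + 40)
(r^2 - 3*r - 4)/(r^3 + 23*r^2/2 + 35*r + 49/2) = 2*(r - 4)/(2*r^2 + 21*r + 49)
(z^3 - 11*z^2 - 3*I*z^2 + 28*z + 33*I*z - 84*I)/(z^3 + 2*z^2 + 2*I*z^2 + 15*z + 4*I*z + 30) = (z^2 - 11*z + 28)/(z^2 + z*(2 + 5*I) + 10*I)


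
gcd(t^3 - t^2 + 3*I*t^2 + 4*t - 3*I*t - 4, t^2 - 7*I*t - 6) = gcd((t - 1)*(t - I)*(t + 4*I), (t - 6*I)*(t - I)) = t - I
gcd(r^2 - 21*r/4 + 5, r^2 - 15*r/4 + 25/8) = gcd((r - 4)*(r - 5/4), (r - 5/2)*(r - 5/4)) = r - 5/4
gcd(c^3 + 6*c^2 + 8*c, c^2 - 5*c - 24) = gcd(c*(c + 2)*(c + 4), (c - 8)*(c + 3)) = 1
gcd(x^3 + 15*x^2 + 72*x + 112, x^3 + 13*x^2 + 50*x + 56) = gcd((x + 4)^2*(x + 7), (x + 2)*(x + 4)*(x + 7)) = x^2 + 11*x + 28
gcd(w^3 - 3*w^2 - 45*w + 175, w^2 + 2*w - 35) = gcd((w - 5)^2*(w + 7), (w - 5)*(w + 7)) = w^2 + 2*w - 35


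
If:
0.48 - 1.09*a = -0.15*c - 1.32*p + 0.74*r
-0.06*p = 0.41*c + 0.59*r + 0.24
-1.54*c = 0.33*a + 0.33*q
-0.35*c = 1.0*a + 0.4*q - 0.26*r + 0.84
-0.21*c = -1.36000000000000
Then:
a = 12.57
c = 6.48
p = 6.18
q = -42.79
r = -5.54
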